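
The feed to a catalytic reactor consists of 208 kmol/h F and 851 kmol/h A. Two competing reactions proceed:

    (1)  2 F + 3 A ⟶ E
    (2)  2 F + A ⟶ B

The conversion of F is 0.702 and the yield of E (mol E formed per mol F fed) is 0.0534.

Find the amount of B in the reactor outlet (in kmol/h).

61.9 kmol/h

Yield of E: 1ξ₁ / 208 = 0.0534 → ξ₁ = 11.11 kmol/h.
Conversion of F: 2ξ₁ + 2ξ₂ = 0.702 × 208 = 146 → ξ₂ = 61.9 kmol/h.
Outlet amounts (n = n₀ + Σ ν·ξ):
  F: 208 − 2(11.11) − 2(61.9) = 61.98
  A: 851 − 3(11.11) − 1(61.9) = 755.8
  E: 0 + 1(11.11) = 11.11
  B: 0 + 1(61.9) = 61.9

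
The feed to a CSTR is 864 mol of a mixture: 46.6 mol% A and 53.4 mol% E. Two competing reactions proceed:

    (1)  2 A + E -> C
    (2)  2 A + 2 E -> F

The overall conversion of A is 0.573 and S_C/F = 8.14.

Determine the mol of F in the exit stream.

12.6 mol

Conversion of A: A consumed = 0.573 × 402.6 = 230.7 mol = 2ξ₁ + 2ξ₂.
Selectivity: 1ξ₁ / (1ξ₂) = 8.14 → ξ₁ = 8.14 ξ₂.
Substitute: (2·8.14 + 2) ξ₂ = 230.7 → ξ₂ = 12.62 mol, ξ₁ = 102.7 mol.
Outlet amounts (n = n₀ + Σ ν·ξ):
  A: 402.6 − 2(102.7) − 2(12.62) = 171.9
  E: 461.4 − 1(102.7) − 2(12.62) = 333.4
  C: 0 + 1(102.7) = 102.7
  F: 0 + 1(12.62) = 12.62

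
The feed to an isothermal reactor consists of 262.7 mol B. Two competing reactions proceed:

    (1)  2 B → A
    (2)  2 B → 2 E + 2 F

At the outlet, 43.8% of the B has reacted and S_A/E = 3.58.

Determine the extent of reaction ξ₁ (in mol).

Conversion of B: B consumed = 0.438 × 262.7 = 115.1 mol = 2ξ₁ + 2ξ₂.
Selectivity: 1ξ₁ / (2ξ₂) = 3.58 → ξ₁ = 7.16 ξ₂.
Substitute: (2·7.16 + 2) ξ₂ = 115.1 → ξ₂ = 7.05 mol, ξ₁ = 50.48 mol.
Outlet amounts (n = n₀ + Σ ν·ξ):
  B: 262.7 − 2(50.48) − 2(7.05) = 147.6
  A: 0 + 1(50.48) = 50.48
  E: 0 + 2(7.05) = 14.1
  F: 0 + 2(7.05) = 14.1

ξ₁ = 50.5 mol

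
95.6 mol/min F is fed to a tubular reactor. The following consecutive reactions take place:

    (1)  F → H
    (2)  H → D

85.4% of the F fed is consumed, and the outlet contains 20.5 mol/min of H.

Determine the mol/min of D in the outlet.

61.1 mol/min

Conversion of F: F consumed = 1ξ₁ = 0.854 × 95.6 → ξ₁ = 81.64 mol/min.
H balance: n_H = 0 + 1ξ₁ − 1ξ₂ = 20.5 → ξ₂ = (1·81.64 − 20.5)/1 = 61.14 mol/min.
Outlet amounts (n = n₀ + Σ ν·ξ):
  F: 95.6 − 1(81.64) = 13.96
  H: 0 + 1(81.64) − 1(61.14) = 20.5
  D: 0 + 1(61.14) = 61.14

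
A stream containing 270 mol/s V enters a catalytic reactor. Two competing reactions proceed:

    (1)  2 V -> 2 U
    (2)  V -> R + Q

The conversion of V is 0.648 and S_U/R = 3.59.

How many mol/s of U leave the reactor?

Conversion of V: V consumed = 0.648 × 270 = 175 mol/s = 2ξ₁ + 1ξ₂.
Selectivity: 2ξ₁ / (1ξ₂) = 3.59 → ξ₁ = 1.795 ξ₂.
Substitute: (2·1.795 + 1) ξ₂ = 175 → ξ₂ = 38.12 mol/s, ξ₁ = 68.42 mol/s.
Outlet amounts (n = n₀ + Σ ν·ξ):
  V: 270 − 2(68.42) − 1(38.12) = 95.04
  U: 0 + 2(68.42) = 136.8
  R: 0 + 1(38.12) = 38.12
  Q: 0 + 1(38.12) = 38.12

137 mol/s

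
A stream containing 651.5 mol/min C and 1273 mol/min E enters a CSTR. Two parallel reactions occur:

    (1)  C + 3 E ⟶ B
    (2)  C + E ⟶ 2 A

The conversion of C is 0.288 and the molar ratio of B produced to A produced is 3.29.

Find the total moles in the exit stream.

Conversion of C: C consumed = 0.288 × 651.5 = 187.6 mol/min = 1ξ₁ + 1ξ₂.
Selectivity: 1ξ₁ / (2ξ₂) = 3.29 → ξ₁ = 6.58 ξ₂.
Substitute: (1·6.58 + 1) ξ₂ = 187.6 → ξ₂ = 24.75 mol/min, ξ₁ = 162.9 mol/min.
Outlet amounts (n = n₀ + Σ ν·ξ):
  C: 651.5 − 1(162.9) − 1(24.75) = 463.9
  E: 1273 − 3(162.9) − 1(24.75) = 759.6
  B: 0 + 1(162.9) = 162.9
  A: 0 + 2(24.75) = 49.51
Total out = 463.9 + 759.6 + 162.9 + 49.51 = 1436 mol/min.

1440 mol/min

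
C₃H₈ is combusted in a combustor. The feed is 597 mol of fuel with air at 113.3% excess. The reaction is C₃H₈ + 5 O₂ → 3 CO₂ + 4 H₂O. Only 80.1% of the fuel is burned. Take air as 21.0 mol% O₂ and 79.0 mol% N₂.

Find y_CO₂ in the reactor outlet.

Stoichiometric O₂ = 5 × 597 = 2985 mol; O₂ fed = 2985 × 2.133 = 6367 mol.
N₂ fed = 6367 × 79/21 = 23950 mol.
Fuel reacted = 0.801 × 597 → ξ = 478.2 mol.
Outlet (n = n₀ + ν ξ):
  C₃H₈: 597 − 1(478.2) = 118.8
  O₂: 6367 − 5(478.2) = 3976
  N₂: 23950 (inert)
  CO₂: 0 + 3(478.2) = 1435
  H₂O: 0 + 4(478.2) = 1913
Total out = 31390 mol; y_CO₂ = 1435 / 31390 = 0.0457.

0.0457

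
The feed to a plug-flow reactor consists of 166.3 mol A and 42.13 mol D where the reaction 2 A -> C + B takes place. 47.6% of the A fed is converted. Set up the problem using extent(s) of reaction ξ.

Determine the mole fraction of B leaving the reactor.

0.19

A reacted = 0.476 × 166.3 = 79.16 mol; ν_A = −2, so ξ = 79.16/2 = 39.58 mol.
Outlet amounts (n = n₀ + ν ξ):
  A: 166.3 − 2(39.58) = 87.14
  C: 0 + 1(39.58) = 39.58
  B: 0 + 1(39.58) = 39.58
  D: 42.13 (inert)
Total out = 208.4 mol; y_B = 39.58 / 208.4 = 0.1899.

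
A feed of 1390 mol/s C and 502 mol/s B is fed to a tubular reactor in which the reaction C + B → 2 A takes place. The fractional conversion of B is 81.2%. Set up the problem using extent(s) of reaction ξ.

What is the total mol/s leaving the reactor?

B reacted = 0.812 × 502 = 407.6 mol/s; ν_B = −1, so ξ = 407.6/1 = 407.6 mol/s.
Outlet amounts (n = n₀ + ν ξ):
  C: 1390 − 1(407.6) = 982.4
  B: 502 − 1(407.6) = 94.38
  A: 0 + 2(407.6) = 815.2
Total out = 982.4 + 94.38 + 815.2 = 1892 mol/s.

1890 mol/s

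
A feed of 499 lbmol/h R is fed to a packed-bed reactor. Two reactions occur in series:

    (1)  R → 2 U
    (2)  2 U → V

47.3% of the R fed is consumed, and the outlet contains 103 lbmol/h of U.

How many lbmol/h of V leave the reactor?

185 lbmol/h

Conversion of R: R consumed = 1ξ₁ = 0.473 × 499 → ξ₁ = 236 lbmol/h.
U balance: n_U = 0 + 2ξ₁ − 2ξ₂ = 103 → ξ₂ = (2·236 − 103)/2 = 184.5 lbmol/h.
Outlet amounts (n = n₀ + Σ ν·ξ):
  R: 499 − 1(236) = 263
  U: 0 + 2(236) − 2(184.5) = 103
  V: 0 + 1(184.5) = 184.5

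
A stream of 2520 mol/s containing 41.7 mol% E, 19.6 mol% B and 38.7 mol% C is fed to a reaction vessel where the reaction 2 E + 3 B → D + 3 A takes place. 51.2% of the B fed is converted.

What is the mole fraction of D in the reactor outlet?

0.0346

B reacted = 0.512 × 493.9 = 252.9 mol/s; ν_B = −3, so ξ = 252.9/3 = 84.3 mol/s.
Outlet amounts (n = n₀ + ν ξ):
  E: 1051 − 2(84.3) = 882.2
  B: 493.9 − 3(84.3) = 241
  D: 0 + 1(84.3) = 84.3
  A: 0 + 3(84.3) = 252.9
  C: 975.2 (inert)
Total out = 2436 mol/s; y_D = 84.3 / 2436 = 0.03461.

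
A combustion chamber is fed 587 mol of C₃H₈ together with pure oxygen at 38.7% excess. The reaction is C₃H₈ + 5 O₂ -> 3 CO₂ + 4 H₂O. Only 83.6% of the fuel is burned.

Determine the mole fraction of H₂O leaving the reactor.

0.381

Stoichiometric O₂ = 5 × 587 = 2935 mol; O₂ fed = 2935 × 1.387 = 4071 mol.
Fuel reacted = 0.836 × 587 → ξ = 490.7 mol.
Outlet (n = n₀ + ν ξ):
  C₃H₈: 587 − 1(490.7) = 96.27
  O₂: 4071 − 5(490.7) = 1617
  CO₂: 0 + 3(490.7) = 1472
  H₂O: 0 + 4(490.7) = 1963
Total out = 5149 mol; y_H₂O = 1963 / 5149 = 0.3813.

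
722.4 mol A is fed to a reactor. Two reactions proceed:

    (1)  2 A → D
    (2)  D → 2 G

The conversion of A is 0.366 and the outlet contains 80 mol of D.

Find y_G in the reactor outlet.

Conversion of A: A consumed = 2ξ₁ = 0.366 × 722.4 → ξ₁ = 132.2 mol.
D balance: n_D = 0 + 1ξ₁ − 1ξ₂ = 80 → ξ₂ = (1·132.2 − 80)/1 = 52.2 mol.
Outlet amounts (n = n₀ + Σ ν·ξ):
  A: 722.4 − 2(132.2) = 458
  D: 0 + 1(132.2) − 1(52.2) = 80
  G: 0 + 2(52.2) = 104.4
Total out = 642.4 mol; y_G = 104.4 / 642.4 = 0.1625.

0.163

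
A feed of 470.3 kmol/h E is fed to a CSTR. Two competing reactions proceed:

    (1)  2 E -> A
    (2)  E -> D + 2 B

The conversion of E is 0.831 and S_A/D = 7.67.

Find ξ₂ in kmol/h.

ξ₂ = 23.9 kmol/h

Conversion of E: E consumed = 0.831 × 470.3 = 390.8 kmol/h = 2ξ₁ + 1ξ₂.
Selectivity: 1ξ₁ / (1ξ₂) = 7.67 → ξ₁ = 7.67 ξ₂.
Substitute: (2·7.67 + 1) ξ₂ = 390.8 → ξ₂ = 23.92 kmol/h, ξ₁ = 183.5 kmol/h.
Outlet amounts (n = n₀ + Σ ν·ξ):
  E: 470.3 − 2(183.5) − 1(23.92) = 79.48
  A: 0 + 1(183.5) = 183.5
  D: 0 + 1(23.92) = 23.92
  B: 0 + 2(23.92) = 47.84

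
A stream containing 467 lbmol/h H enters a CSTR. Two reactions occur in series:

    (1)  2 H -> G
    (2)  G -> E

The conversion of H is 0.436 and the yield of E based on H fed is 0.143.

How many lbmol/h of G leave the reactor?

Conversion of H: H consumed = 2ξ₁ = 0.436 × 467 → ξ₁ = 101.8 lbmol/h.
Yield of E: 1ξ₂ / 467 = 0.143 → ξ₂ = 66.78 lbmol/h.
Outlet amounts (n = n₀ + Σ ν·ξ):
  H: 467 − 2(101.8) = 263.4
  G: 0 + 1(101.8) − 1(66.78) = 35.03
  E: 0 + 1(66.78) = 66.78

35 lbmol/h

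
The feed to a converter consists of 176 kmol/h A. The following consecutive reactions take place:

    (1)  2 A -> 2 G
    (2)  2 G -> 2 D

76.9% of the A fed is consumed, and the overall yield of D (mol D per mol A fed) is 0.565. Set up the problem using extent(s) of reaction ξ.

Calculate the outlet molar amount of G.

35.9 kmol/h

Conversion of A: A consumed = 2ξ₁ = 0.769 × 176 → ξ₁ = 67.67 kmol/h.
Yield of D: 2ξ₂ / 176 = 0.565 → ξ₂ = 49.72 kmol/h.
Outlet amounts (n = n₀ + Σ ν·ξ):
  A: 176 − 2(67.67) = 40.66
  G: 0 + 2(67.67) − 2(49.72) = 35.9
  D: 0 + 2(49.72) = 99.44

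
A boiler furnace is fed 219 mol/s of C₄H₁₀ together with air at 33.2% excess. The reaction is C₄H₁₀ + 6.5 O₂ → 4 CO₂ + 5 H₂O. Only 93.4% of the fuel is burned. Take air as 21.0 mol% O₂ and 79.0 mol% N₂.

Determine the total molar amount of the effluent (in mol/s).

9550 mol/s

Stoichiometric O₂ = 6.5 × 219 = 1424 mol/s; O₂ fed = 1424 × 1.332 = 1896 mol/s.
N₂ fed = 1896 × 79/21 = 7133 mol/s.
Fuel reacted = 0.934 × 219 → ξ = 204.5 mol/s.
Outlet (n = n₀ + ν ξ):
  C₄H₁₀: 219 − 1(204.5) = 14.45
  O₂: 1896 − 6.5(204.5) = 566.6
  N₂: 7133 (inert)
  CO₂: 0 + 4(204.5) = 818.2
  H₂O: 0 + 5(204.5) = 1023
Total out = 14.45 + 566.6 + 7133 + 818.2 + 1023 = 9555 mol/s.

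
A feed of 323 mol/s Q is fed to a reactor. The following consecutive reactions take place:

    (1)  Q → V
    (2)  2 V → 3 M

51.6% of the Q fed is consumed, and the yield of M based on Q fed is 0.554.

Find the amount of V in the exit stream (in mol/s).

47.4 mol/s

Conversion of Q: Q consumed = 1ξ₁ = 0.516 × 323 → ξ₁ = 166.7 mol/s.
Yield of M: 3ξ₂ / 323 = 0.554 → ξ₂ = 59.65 mol/s.
Outlet amounts (n = n₀ + Σ ν·ξ):
  Q: 323 − 1(166.7) = 156.3
  V: 0 + 1(166.7) − 2(59.65) = 47.37
  M: 0 + 3(59.65) = 178.9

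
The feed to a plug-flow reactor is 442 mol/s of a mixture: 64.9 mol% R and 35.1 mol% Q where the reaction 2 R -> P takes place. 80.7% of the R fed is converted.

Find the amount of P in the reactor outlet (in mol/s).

R reacted = 0.807 × 286.9 = 231.5 mol/s; ν_R = −2, so ξ = 231.5/2 = 115.7 mol/s.
Outlet amounts (n = n₀ + ν ξ):
  R: 286.9 − 2(115.7) = 55.36
  P: 0 + 1(115.7) = 115.7
  Q: 155.1 (inert)

116 mol/s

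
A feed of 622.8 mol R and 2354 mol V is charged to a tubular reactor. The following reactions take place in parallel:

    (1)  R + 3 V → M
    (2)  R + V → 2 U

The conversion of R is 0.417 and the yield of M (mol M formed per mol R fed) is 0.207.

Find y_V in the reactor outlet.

Yield of M: 1ξ₁ / 622.8 = 0.207 → ξ₁ = 128.9 mol.
Conversion of R: 1ξ₁ + 1ξ₂ = 0.417 × 622.8 = 259.7 → ξ₂ = 130.8 mol.
Outlet amounts (n = n₀ + Σ ν·ξ):
  R: 622.8 − 1(128.9) − 1(130.8) = 363.1
  V: 2354 − 3(128.9) − 1(130.8) = 1836
  M: 0 + 1(128.9) = 128.9
  U: 0 + 2(130.8) = 261.6
Total out = 2590 mol; y_V = 1836 / 2590 = 0.709.

0.709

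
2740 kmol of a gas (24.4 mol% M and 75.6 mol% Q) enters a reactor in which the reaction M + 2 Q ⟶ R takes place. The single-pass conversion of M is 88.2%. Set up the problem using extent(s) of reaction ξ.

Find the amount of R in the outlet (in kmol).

590 kmol

M reacted = 0.882 × 668.6 = 589.7 kmol; ν_M = −1, so ξ = 589.7/1 = 589.7 kmol.
Outlet amounts (n = n₀ + ν ξ):
  M: 668.6 − 1(589.7) = 78.89
  Q: 2071 − 2(589.7) = 892.1
  R: 0 + 1(589.7) = 589.7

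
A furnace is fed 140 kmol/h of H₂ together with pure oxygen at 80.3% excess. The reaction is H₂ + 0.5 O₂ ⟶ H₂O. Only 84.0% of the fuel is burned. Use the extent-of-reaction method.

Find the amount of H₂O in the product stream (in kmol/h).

118 kmol/h

Stoichiometric O₂ = 0.5 × 140 = 70 kmol/h; O₂ fed = 70 × 1.803 = 126.2 kmol/h.
Fuel reacted = 0.84 × 140 → ξ = 117.6 kmol/h.
Outlet (n = n₀ + ν ξ):
  H₂: 140 − 1(117.6) = 22.4
  O₂: 126.2 − 0.5(117.6) = 67.41
  H₂O: 0 + 1(117.6) = 117.6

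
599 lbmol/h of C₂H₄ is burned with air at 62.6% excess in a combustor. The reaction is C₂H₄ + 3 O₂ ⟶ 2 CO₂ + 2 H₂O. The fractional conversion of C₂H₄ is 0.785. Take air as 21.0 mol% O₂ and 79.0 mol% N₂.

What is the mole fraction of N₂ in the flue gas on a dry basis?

0.81

Stoichiometric O₂ = 3 × 599 = 1797 lbmol/h; O₂ fed = 1797 × 1.626 = 2922 lbmol/h.
N₂ fed = 2922 × 79/21 = 10990 lbmol/h.
Fuel reacted = 0.785 × 599 → ξ = 470.2 lbmol/h.
Outlet (n = n₀ + ν ξ):
  C₂H₄: 599 − 1(470.2) = 128.8
  O₂: 2922 − 3(470.2) = 1511
  N₂: 10990 (inert)
  CO₂: 0 + 2(470.2) = 940.4
  H₂O: 0 + 2(470.2) = 940.4
Dry total = 13570 lbmol/h; y_N₂ (dry) = 10990 / 13570 = 0.8099.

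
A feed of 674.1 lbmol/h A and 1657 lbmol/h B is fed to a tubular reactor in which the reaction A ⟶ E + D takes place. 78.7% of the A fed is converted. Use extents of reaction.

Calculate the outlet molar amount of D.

A reacted = 0.787 × 674.1 = 530.5 lbmol/h; ν_A = −1, so ξ = 530.5/1 = 530.5 lbmol/h.
Outlet amounts (n = n₀ + ν ξ):
  A: 674.1 − 1(530.5) = 143.6
  E: 0 + 1(530.5) = 530.5
  D: 0 + 1(530.5) = 530.5
  B: 1657 (inert)

531 lbmol/h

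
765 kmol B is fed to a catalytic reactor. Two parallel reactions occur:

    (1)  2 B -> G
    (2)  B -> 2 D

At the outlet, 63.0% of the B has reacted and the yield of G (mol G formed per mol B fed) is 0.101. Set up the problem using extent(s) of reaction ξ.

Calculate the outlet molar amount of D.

Yield of G: 1ξ₁ / 765 = 0.101 → ξ₁ = 77.27 kmol.
Conversion of B: 2ξ₁ + 1ξ₂ = 0.63 × 765 = 481.9 → ξ₂ = 327.4 kmol.
Outlet amounts (n = n₀ + Σ ν·ξ):
  B: 765 − 2(77.27) − 1(327.4) = 283.1
  G: 0 + 1(77.27) = 77.27
  D: 0 + 2(327.4) = 654.8

655 kmol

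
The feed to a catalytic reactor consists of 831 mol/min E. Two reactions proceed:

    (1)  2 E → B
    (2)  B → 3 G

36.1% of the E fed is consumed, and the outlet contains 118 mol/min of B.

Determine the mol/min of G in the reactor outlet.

Conversion of E: E consumed = 2ξ₁ = 0.361 × 831 → ξ₁ = 150 mol/min.
B balance: n_B = 0 + 1ξ₁ − 1ξ₂ = 118 → ξ₂ = (1·150 − 118)/1 = 32 mol/min.
Outlet amounts (n = n₀ + Σ ν·ξ):
  E: 831 − 2(150) = 531
  B: 0 + 1(150) − 1(32) = 118
  G: 0 + 3(32) = 95.99

96 mol/min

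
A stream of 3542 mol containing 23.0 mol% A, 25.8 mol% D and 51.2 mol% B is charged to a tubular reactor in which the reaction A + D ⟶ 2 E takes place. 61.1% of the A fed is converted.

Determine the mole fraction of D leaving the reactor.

A reacted = 0.611 × 814.7 = 497.8 mol; ν_A = −1, so ξ = 497.8/1 = 497.8 mol.
Outlet amounts (n = n₀ + ν ξ):
  A: 814.7 − 1(497.8) = 316.9
  D: 913.8 − 1(497.8) = 416.1
  E: 0 + 2(497.8) = 995.5
  B: 1814 (inert)
Total out = 3542 mol; y_D = 416.1 / 3542 = 0.1175.

0.117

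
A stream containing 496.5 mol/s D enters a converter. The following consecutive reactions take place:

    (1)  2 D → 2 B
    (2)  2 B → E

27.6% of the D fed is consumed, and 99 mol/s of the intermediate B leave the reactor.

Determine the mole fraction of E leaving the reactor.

Conversion of D: D consumed = 2ξ₁ = 0.276 × 496.5 → ξ₁ = 68.52 mol/s.
B balance: n_B = 0 + 2ξ₁ − 2ξ₂ = 99 → ξ₂ = (2·68.52 − 99)/2 = 19.02 mol/s.
Outlet amounts (n = n₀ + Σ ν·ξ):
  D: 496.5 − 2(68.52) = 359.5
  B: 0 + 2(68.52) − 2(19.02) = 99
  E: 0 + 1(19.02) = 19.02
Total out = 477.5 mol/s; y_E = 19.02 / 477.5 = 0.03983.

0.0398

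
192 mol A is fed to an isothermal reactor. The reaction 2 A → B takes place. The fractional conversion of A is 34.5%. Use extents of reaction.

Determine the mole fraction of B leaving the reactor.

0.208

A reacted = 0.345 × 192 = 66.24 mol; ν_A = −2, so ξ = 66.24/2 = 33.12 mol.
Outlet amounts (n = n₀ + ν ξ):
  A: 192 − 2(33.12) = 125.8
  B: 0 + 1(33.12) = 33.12
Total out = 158.9 mol; y_B = 33.12 / 158.9 = 0.2085.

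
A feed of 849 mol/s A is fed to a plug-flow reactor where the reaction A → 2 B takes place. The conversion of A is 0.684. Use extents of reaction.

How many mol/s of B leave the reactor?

A reacted = 0.684 × 849 = 580.7 mol/s; ν_A = −1, so ξ = 580.7/1 = 580.7 mol/s.
Outlet amounts (n = n₀ + ν ξ):
  A: 849 − 1(580.7) = 268.3
  B: 0 + 2(580.7) = 1161

1160 mol/s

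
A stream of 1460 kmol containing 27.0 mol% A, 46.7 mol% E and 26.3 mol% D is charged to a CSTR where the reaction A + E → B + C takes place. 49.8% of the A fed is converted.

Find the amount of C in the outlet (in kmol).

A reacted = 0.498 × 394.2 = 196.3 kmol; ν_A = −1, so ξ = 196.3/1 = 196.3 kmol.
Outlet amounts (n = n₀ + ν ξ):
  A: 394.2 − 1(196.3) = 197.9
  E: 681.8 − 1(196.3) = 485.5
  B: 0 + 1(196.3) = 196.3
  C: 0 + 1(196.3) = 196.3
  D: 384 (inert)

196 kmol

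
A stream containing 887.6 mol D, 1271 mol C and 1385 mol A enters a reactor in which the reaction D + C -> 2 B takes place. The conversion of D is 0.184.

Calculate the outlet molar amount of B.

327 mol

D reacted = 0.184 × 887.6 = 163.3 mol; ν_D = −1, so ξ = 163.3/1 = 163.3 mol.
Outlet amounts (n = n₀ + ν ξ):
  D: 887.6 − 1(163.3) = 724.3
  C: 1271 − 1(163.3) = 1108
  B: 0 + 2(163.3) = 326.6
  A: 1385 (inert)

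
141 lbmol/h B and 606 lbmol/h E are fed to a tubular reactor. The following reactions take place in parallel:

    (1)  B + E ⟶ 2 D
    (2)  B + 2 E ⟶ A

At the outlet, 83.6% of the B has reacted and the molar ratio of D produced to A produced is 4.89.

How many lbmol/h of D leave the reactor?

Conversion of B: B consumed = 0.836 × 141 = 117.9 lbmol/h = 1ξ₁ + 1ξ₂.
Selectivity: 2ξ₁ / (1ξ₂) = 4.89 → ξ₁ = 2.445 ξ₂.
Substitute: (1·2.445 + 1) ξ₂ = 117.9 → ξ₂ = 34.22 lbmol/h, ξ₁ = 83.66 lbmol/h.
Outlet amounts (n = n₀ + Σ ν·ξ):
  B: 141 − 1(83.66) − 1(34.22) = 23.12
  E: 606 − 1(83.66) − 2(34.22) = 453.9
  D: 0 + 2(83.66) = 167.3
  A: 0 + 1(34.22) = 34.22

167 lbmol/h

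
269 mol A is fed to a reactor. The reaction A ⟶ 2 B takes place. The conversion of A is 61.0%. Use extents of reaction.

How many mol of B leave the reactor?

A reacted = 0.61 × 269 = 164.1 mol; ν_A = −1, so ξ = 164.1/1 = 164.1 mol.
Outlet amounts (n = n₀ + ν ξ):
  A: 269 − 1(164.1) = 104.9
  B: 0 + 2(164.1) = 328.2

328 mol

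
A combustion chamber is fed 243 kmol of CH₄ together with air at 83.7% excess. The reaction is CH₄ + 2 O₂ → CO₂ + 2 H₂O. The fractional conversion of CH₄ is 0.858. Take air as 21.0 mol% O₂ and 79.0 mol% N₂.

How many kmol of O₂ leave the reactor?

476 kmol

Stoichiometric O₂ = 2 × 243 = 486 kmol; O₂ fed = 486 × 1.837 = 892.8 kmol.
N₂ fed = 892.8 × 79/21 = 3359 kmol.
Fuel reacted = 0.858 × 243 → ξ = 208.5 kmol.
Outlet (n = n₀ + ν ξ):
  CH₄: 243 − 1(208.5) = 34.51
  O₂: 892.8 − 2(208.5) = 475.8
  N₂: 3359 (inert)
  CO₂: 0 + 1(208.5) = 208.5
  H₂O: 0 + 2(208.5) = 417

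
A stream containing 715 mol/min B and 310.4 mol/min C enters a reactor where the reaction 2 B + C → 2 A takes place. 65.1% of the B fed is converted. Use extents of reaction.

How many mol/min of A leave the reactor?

B reacted = 0.651 × 715 = 465.5 mol/min; ν_B = −2, so ξ = 465.5/2 = 232.7 mol/min.
Outlet amounts (n = n₀ + ν ξ):
  B: 715 − 2(232.7) = 249.5
  C: 310.4 − 1(232.7) = 77.67
  A: 0 + 2(232.7) = 465.5

465 mol/min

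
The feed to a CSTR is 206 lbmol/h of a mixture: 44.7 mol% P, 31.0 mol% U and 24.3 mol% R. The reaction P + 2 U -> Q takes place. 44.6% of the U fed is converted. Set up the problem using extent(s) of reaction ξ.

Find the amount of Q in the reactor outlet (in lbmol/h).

U reacted = 0.446 × 63.86 = 28.48 lbmol/h; ν_U = −2, so ξ = 28.48/2 = 14.24 lbmol/h.
Outlet amounts (n = n₀ + ν ξ):
  P: 92.08 − 1(14.24) = 77.84
  U: 63.86 − 2(14.24) = 35.38
  Q: 0 + 1(14.24) = 14.24
  R: 50.06 (inert)

14.2 lbmol/h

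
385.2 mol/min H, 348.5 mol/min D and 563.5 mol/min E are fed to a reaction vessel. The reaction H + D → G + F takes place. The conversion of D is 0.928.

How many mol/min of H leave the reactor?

61.8 mol/min

D reacted = 0.928 × 348.5 = 323.4 mol/min; ν_D = −1, so ξ = 323.4/1 = 323.4 mol/min.
Outlet amounts (n = n₀ + ν ξ):
  H: 385.2 − 1(323.4) = 61.79
  D: 348.5 − 1(323.4) = 25.09
  G: 0 + 1(323.4) = 323.4
  F: 0 + 1(323.4) = 323.4
  E: 563.5 (inert)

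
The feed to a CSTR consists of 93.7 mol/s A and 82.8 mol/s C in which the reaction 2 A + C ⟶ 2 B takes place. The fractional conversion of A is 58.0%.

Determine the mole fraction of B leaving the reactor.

0.364

A reacted = 0.58 × 93.7 = 54.35 mol/s; ν_A = −2, so ξ = 54.35/2 = 27.17 mol/s.
Outlet amounts (n = n₀ + ν ξ):
  A: 93.7 − 2(27.17) = 39.35
  C: 82.8 − 1(27.17) = 55.63
  B: 0 + 2(27.17) = 54.35
Total out = 149.3 mol/s; y_B = 54.35 / 149.3 = 0.3639.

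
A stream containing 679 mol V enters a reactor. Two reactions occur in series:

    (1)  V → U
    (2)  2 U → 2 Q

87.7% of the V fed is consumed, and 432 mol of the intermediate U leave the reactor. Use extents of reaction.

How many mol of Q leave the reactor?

163 mol

Conversion of V: V consumed = 1ξ₁ = 0.877 × 679 → ξ₁ = 595.5 mol.
U balance: n_U = 0 + 1ξ₁ − 2ξ₂ = 432 → ξ₂ = (1·595.5 − 432)/2 = 81.74 mol.
Outlet amounts (n = n₀ + Σ ν·ξ):
  V: 679 − 1(595.5) = 83.52
  U: 0 + 1(595.5) − 2(81.74) = 432
  Q: 0 + 2(81.74) = 163.5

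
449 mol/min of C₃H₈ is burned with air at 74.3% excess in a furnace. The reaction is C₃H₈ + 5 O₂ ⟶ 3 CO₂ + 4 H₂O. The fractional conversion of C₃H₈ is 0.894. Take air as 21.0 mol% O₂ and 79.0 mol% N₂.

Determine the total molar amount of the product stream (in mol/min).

Stoichiometric O₂ = 5 × 449 = 2245 mol/min; O₂ fed = 2245 × 1.743 = 3913 mol/min.
N₂ fed = 3913 × 79/21 = 14720 mol/min.
Fuel reacted = 0.894 × 449 → ξ = 401.4 mol/min.
Outlet (n = n₀ + ν ξ):
  C₃H₈: 449 − 1(401.4) = 47.59
  O₂: 3913 − 5(401.4) = 1906
  N₂: 14720 (inert)
  CO₂: 0 + 3(401.4) = 1204
  H₂O: 0 + 4(401.4) = 1606
Total out = 47.59 + 1906 + 14720 + 1204 + 1606 = 19480 mol/min.

19500 mol/min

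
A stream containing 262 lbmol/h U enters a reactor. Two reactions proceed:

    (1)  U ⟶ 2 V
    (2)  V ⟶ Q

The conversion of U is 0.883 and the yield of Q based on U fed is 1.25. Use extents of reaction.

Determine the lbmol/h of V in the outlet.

135 lbmol/h

Conversion of U: U consumed = 1ξ₁ = 0.883 × 262 → ξ₁ = 231.3 lbmol/h.
Yield of Q: 1ξ₂ / 262 = 1.25 → ξ₂ = 327.5 lbmol/h.
Outlet amounts (n = n₀ + Σ ν·ξ):
  U: 262 − 1(231.3) = 30.65
  V: 0 + 2(231.3) − 1(327.5) = 135.2
  Q: 0 + 1(327.5) = 327.5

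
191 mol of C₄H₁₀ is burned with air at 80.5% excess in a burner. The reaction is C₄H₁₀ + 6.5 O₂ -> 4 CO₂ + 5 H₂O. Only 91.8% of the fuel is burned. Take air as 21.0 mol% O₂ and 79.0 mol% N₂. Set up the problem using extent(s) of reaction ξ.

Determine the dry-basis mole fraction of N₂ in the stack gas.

0.823

Stoichiometric O₂ = 6.5 × 191 = 1242 mol; O₂ fed = 1242 × 1.805 = 2241 mol.
N₂ fed = 2241 × 79/21 = 8430 mol.
Fuel reacted = 0.918 × 191 → ξ = 175.3 mol.
Outlet (n = n₀ + ν ξ):
  C₄H₁₀: 191 − 1(175.3) = 15.66
  O₂: 2241 − 6.5(175.3) = 1101
  N₂: 8430 (inert)
  CO₂: 0 + 4(175.3) = 701.4
  H₂O: 0 + 5(175.3) = 876.7
Dry total = 10250 mol; y_N₂ (dry) = 8430 / 10250 = 0.8226.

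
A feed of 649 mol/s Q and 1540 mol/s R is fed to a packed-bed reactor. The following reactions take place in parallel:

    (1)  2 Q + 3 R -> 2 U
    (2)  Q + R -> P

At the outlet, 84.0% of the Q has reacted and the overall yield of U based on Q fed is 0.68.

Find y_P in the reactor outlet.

Yield of U: 2ξ₁ / 649 = 0.68 → ξ₁ = 220.7 mol/s.
Conversion of Q: 2ξ₁ + 1ξ₂ = 0.84 × 649 = 545.2 → ξ₂ = 103.8 mol/s.
Outlet amounts (n = n₀ + Σ ν·ξ):
  Q: 649 − 2(220.7) − 1(103.8) = 103.8
  R: 1540 − 3(220.7) − 1(103.8) = 774.2
  U: 0 + 2(220.7) = 441.3
  P: 0 + 1(103.8) = 103.8
Total out = 1423 mol/s; y_P = 103.8 / 1423 = 0.07296.

0.073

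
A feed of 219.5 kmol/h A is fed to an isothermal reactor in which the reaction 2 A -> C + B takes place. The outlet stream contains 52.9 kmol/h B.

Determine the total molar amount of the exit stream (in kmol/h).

For B: n = n₀ + 1ξ → 52.9 = 0 + 1ξ, giving ξ = 52.9 kmol/h.
Outlet amounts (n = n₀ + ν ξ):
  A: 219.5 − 2(52.9) = 113.7
  C: 0 + 1(52.9) = 52.9
  B: 0 + 1(52.9) = 52.9
Total out = 113.7 + 52.9 + 52.9 = 219.5 kmol/h.

220 kmol/h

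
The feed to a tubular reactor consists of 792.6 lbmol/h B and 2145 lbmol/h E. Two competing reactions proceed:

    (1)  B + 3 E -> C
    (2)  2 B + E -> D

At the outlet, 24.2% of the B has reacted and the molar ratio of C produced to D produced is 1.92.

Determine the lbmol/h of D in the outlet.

Conversion of B: B consumed = 0.242 × 792.6 = 191.8 lbmol/h = 1ξ₁ + 2ξ₂.
Selectivity: 1ξ₁ / (1ξ₂) = 1.92 → ξ₁ = 1.92 ξ₂.
Substitute: (1·1.92 + 2) ξ₂ = 191.8 → ξ₂ = 48.93 lbmol/h, ξ₁ = 93.95 lbmol/h.
Outlet amounts (n = n₀ + Σ ν·ξ):
  B: 792.6 − 1(93.95) − 2(48.93) = 600.8
  E: 2145 − 3(93.95) − 1(48.93) = 1814
  C: 0 + 1(93.95) = 93.95
  D: 0 + 1(48.93) = 48.93

48.9 lbmol/h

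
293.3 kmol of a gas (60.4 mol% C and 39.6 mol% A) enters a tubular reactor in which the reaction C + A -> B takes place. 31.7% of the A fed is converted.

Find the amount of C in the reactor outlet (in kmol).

A reacted = 0.317 × 116.1 = 36.82 kmol; ν_A = −1, so ξ = 36.82/1 = 36.82 kmol.
Outlet amounts (n = n₀ + ν ξ):
  C: 177.2 − 1(36.82) = 140.3
  A: 116.1 − 1(36.82) = 79.33
  B: 0 + 1(36.82) = 36.82

140 kmol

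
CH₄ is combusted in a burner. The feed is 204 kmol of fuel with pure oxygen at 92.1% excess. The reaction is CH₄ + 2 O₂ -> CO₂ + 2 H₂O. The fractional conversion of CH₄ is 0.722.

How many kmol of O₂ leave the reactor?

489 kmol

Stoichiometric O₂ = 2 × 204 = 408 kmol; O₂ fed = 408 × 1.921 = 783.8 kmol.
Fuel reacted = 0.722 × 204 → ξ = 147.3 kmol.
Outlet (n = n₀ + ν ξ):
  CH₄: 204 − 1(147.3) = 56.71
  O₂: 783.8 − 2(147.3) = 489.2
  CO₂: 0 + 1(147.3) = 147.3
  H₂O: 0 + 2(147.3) = 294.6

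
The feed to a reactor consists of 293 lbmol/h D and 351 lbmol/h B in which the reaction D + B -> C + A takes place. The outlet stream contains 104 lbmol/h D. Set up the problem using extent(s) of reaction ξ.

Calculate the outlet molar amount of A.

For D: n = n₀ − 1ξ → 104 = 293 − 1ξ, giving ξ = 189 lbmol/h.
Outlet amounts (n = n₀ + ν ξ):
  D: 293 − 1(189) = 104
  B: 351 − 1(189) = 162
  C: 0 + 1(189) = 189
  A: 0 + 1(189) = 189

189 lbmol/h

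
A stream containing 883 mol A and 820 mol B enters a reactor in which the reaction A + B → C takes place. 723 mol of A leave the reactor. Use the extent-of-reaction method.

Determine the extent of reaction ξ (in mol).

For A: n = n₀ − 1ξ → 723 = 883 − 1ξ, giving ξ = 160 mol.
Outlet amounts (n = n₀ + ν ξ):
  A: 883 − 1(160) = 723
  B: 820 − 1(160) = 660
  C: 0 + 1(160) = 160

ξ = 160 mol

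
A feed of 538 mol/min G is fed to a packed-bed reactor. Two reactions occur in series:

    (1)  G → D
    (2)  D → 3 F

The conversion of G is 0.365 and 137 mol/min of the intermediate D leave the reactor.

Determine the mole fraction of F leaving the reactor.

0.271

Conversion of G: G consumed = 1ξ₁ = 0.365 × 538 → ξ₁ = 196.4 mol/min.
D balance: n_D = 0 + 1ξ₁ − 1ξ₂ = 137 → ξ₂ = (1·196.4 − 137)/1 = 59.37 mol/min.
Outlet amounts (n = n₀ + Σ ν·ξ):
  G: 538 − 1(196.4) = 341.6
  D: 0 + 1(196.4) − 1(59.37) = 137
  F: 0 + 3(59.37) = 178.1
Total out = 656.7 mol/min; y_F = 178.1 / 656.7 = 0.2712.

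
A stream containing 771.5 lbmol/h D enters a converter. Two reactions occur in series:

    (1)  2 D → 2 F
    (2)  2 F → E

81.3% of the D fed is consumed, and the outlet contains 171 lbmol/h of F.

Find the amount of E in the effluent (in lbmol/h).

228 lbmol/h

Conversion of D: D consumed = 2ξ₁ = 0.813 × 771.5 → ξ₁ = 313.6 lbmol/h.
F balance: n_F = 0 + 2ξ₁ − 2ξ₂ = 171 → ξ₂ = (2·313.6 − 171)/2 = 228.1 lbmol/h.
Outlet amounts (n = n₀ + Σ ν·ξ):
  D: 771.5 − 2(313.6) = 144.3
  F: 0 + 2(313.6) − 2(228.1) = 171
  E: 0 + 1(228.1) = 228.1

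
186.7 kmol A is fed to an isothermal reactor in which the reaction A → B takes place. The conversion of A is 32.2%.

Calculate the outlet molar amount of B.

60.1 kmol

A reacted = 0.322 × 186.7 = 60.12 kmol; ν_A = −1, so ξ = 60.12/1 = 60.12 kmol.
Outlet amounts (n = n₀ + ν ξ):
  A: 186.7 − 1(60.12) = 126.6
  B: 0 + 1(60.12) = 60.12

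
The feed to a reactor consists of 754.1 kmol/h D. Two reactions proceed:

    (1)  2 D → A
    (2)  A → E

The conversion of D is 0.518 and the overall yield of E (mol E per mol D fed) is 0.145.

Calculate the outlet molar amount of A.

Conversion of D: D consumed = 2ξ₁ = 0.518 × 754.1 → ξ₁ = 195.3 kmol/h.
Yield of E: 1ξ₂ / 754.1 = 0.145 → ξ₂ = 109.3 kmol/h.
Outlet amounts (n = n₀ + Σ ν·ξ):
  D: 754.1 − 2(195.3) = 363.5
  A: 0 + 1(195.3) − 1(109.3) = 85.97
  E: 0 + 1(109.3) = 109.3

86 kmol/h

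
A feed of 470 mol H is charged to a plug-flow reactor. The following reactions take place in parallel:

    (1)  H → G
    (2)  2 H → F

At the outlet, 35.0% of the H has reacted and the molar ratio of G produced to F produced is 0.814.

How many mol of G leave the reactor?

47.6 mol

Conversion of H: H consumed = 0.35 × 470 = 164.5 mol = 1ξ₁ + 2ξ₂.
Selectivity: 1ξ₁ / (1ξ₂) = 0.814 → ξ₁ = 0.814 ξ₂.
Substitute: (1·0.814 + 2) ξ₂ = 164.5 → ξ₂ = 58.46 mol, ξ₁ = 47.58 mol.
Outlet amounts (n = n₀ + Σ ν·ξ):
  H: 470 − 1(47.58) − 2(58.46) = 305.5
  G: 0 + 1(47.58) = 47.58
  F: 0 + 1(58.46) = 58.46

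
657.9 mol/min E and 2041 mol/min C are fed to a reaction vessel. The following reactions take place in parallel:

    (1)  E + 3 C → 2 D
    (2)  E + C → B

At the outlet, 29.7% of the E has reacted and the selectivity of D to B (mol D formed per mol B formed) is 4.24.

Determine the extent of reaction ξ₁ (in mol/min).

ξ₁ = 133 mol/min

Conversion of E: E consumed = 0.297 × 657.9 = 195.4 mol/min = 1ξ₁ + 1ξ₂.
Selectivity: 2ξ₁ / (1ξ₂) = 4.24 → ξ₁ = 2.12 ξ₂.
Substitute: (1·2.12 + 1) ξ₂ = 195.4 → ξ₂ = 62.63 mol/min, ξ₁ = 132.8 mol/min.
Outlet amounts (n = n₀ + Σ ν·ξ):
  E: 657.9 − 1(132.8) − 1(62.63) = 462.5
  C: 2041 − 3(132.8) − 1(62.63) = 1580
  D: 0 + 2(132.8) = 265.5
  B: 0 + 1(62.63) = 62.63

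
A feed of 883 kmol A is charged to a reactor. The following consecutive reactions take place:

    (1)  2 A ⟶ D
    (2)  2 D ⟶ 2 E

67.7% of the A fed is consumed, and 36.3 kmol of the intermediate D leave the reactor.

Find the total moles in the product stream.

584 kmol

Conversion of A: A consumed = 2ξ₁ = 0.677 × 883 → ξ₁ = 298.9 kmol.
D balance: n_D = 0 + 1ξ₁ − 2ξ₂ = 36.3 → ξ₂ = (1·298.9 − 36.3)/2 = 131.3 kmol.
Outlet amounts (n = n₀ + Σ ν·ξ):
  A: 883 − 2(298.9) = 285.2
  D: 0 + 1(298.9) − 2(131.3) = 36.3
  E: 0 + 2(131.3) = 262.6
Total out = 285.2 + 36.3 + 262.6 = 584.1 kmol.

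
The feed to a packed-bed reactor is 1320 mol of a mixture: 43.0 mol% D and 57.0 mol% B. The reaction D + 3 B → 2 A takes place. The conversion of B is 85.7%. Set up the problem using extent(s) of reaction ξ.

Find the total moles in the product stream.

B reacted = 0.857 × 752.4 = 644.8 mol; ν_B = −3, so ξ = 644.8/3 = 214.9 mol.
Outlet amounts (n = n₀ + ν ξ):
  D: 567.6 − 1(214.9) = 352.7
  B: 752.4 − 3(214.9) = 107.6
  A: 0 + 2(214.9) = 429.9
Total out = 352.7 + 107.6 + 429.9 = 890.1 mol.

890 mol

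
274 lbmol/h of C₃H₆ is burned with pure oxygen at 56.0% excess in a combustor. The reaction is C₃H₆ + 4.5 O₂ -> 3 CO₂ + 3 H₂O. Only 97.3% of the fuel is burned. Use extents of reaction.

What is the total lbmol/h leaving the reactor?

Stoichiometric O₂ = 4.5 × 274 = 1233 lbmol/h; O₂ fed = 1233 × 1.560 = 1923 lbmol/h.
Fuel reacted = 0.973 × 274 → ξ = 266.6 lbmol/h.
Outlet (n = n₀ + ν ξ):
  C₃H₆: 274 − 1(266.6) = 7.398
  O₂: 1923 − 4.5(266.6) = 723.8
  CO₂: 0 + 3(266.6) = 799.8
  H₂O: 0 + 3(266.6) = 799.8
Total out = 7.398 + 723.8 + 799.8 + 799.8 = 2331 lbmol/h.

2330 lbmol/h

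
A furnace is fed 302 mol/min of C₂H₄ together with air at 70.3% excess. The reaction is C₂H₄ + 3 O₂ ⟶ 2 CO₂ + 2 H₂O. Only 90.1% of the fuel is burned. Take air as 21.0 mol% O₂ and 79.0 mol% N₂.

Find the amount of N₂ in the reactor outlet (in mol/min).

Stoichiometric O₂ = 3 × 302 = 906 mol/min; O₂ fed = 906 × 1.703 = 1543 mol/min.
N₂ fed = 1543 × 79/21 = 5804 mol/min.
Fuel reacted = 0.901 × 302 → ξ = 272.1 mol/min.
Outlet (n = n₀ + ν ξ):
  C₂H₄: 302 − 1(272.1) = 29.9
  O₂: 1543 − 3(272.1) = 726.6
  N₂: 5804 (inert)
  CO₂: 0 + 2(272.1) = 544.2
  H₂O: 0 + 2(272.1) = 544.2

5800 mol/min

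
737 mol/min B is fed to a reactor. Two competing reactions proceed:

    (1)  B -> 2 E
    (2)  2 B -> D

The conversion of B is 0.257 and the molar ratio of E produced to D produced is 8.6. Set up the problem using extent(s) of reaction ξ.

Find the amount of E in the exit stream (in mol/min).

Conversion of B: B consumed = 0.257 × 737 = 189.4 mol/min = 1ξ₁ + 2ξ₂.
Selectivity: 2ξ₁ / (1ξ₂) = 8.6 → ξ₁ = 4.3 ξ₂.
Substitute: (1·4.3 + 2) ξ₂ = 189.4 → ξ₂ = 30.06 mol/min, ξ₁ = 129.3 mol/min.
Outlet amounts (n = n₀ + Σ ν·ξ):
  B: 737 − 1(129.3) − 2(30.06) = 547.6
  E: 0 + 2(129.3) = 258.6
  D: 0 + 1(30.06) = 30.06

259 mol/min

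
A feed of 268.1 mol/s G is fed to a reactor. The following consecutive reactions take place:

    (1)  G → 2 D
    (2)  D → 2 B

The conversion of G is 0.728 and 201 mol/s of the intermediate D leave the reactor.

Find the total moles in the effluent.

Conversion of G: G consumed = 1ξ₁ = 0.728 × 268.1 → ξ₁ = 195.2 mol/s.
D balance: n_D = 0 + 2ξ₁ − 1ξ₂ = 201 → ξ₂ = (2·195.2 − 201)/1 = 189.4 mol/s.
Outlet amounts (n = n₀ + Σ ν·ξ):
  G: 268.1 − 1(195.2) = 72.92
  D: 0 + 2(195.2) − 1(189.4) = 201
  B: 0 + 2(189.4) = 378.7
Total out = 72.92 + 201 + 378.7 = 652.6 mol/s.

653 mol/s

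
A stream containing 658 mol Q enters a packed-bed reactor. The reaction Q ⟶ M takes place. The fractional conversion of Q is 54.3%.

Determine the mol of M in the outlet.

Q reacted = 0.543 × 658 = 357.3 mol; ν_Q = −1, so ξ = 357.3/1 = 357.3 mol.
Outlet amounts (n = n₀ + ν ξ):
  Q: 658 − 1(357.3) = 300.7
  M: 0 + 1(357.3) = 357.3

357 mol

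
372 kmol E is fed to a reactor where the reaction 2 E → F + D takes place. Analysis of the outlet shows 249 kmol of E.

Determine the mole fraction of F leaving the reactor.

0.165

For E: n = n₀ − 2ξ → 249 = 372 − 2ξ, giving ξ = 61.5 kmol.
Outlet amounts (n = n₀ + ν ξ):
  E: 372 − 2(61.5) = 249
  F: 0 + 1(61.5) = 61.5
  D: 0 + 1(61.5) = 61.5
Total out = 372 kmol; y_F = 61.5 / 372 = 0.1653.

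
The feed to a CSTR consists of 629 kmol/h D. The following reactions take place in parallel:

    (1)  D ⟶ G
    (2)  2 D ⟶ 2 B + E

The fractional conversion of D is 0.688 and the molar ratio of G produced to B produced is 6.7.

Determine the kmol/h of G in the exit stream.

Conversion of D: D consumed = 0.688 × 629 = 432.8 kmol/h = 1ξ₁ + 2ξ₂.
Selectivity: 1ξ₁ / (2ξ₂) = 6.7 → ξ₁ = 13.4 ξ₂.
Substitute: (1·13.4 + 2) ξ₂ = 432.8 → ξ₂ = 28.1 kmol/h, ξ₁ = 376.6 kmol/h.
Outlet amounts (n = n₀ + Σ ν·ξ):
  D: 629 − 1(376.6) − 2(28.1) = 196.2
  G: 0 + 1(376.6) = 376.6
  B: 0 + 2(28.1) = 56.2
  E: 0 + 1(28.1) = 28.1

377 kmol/h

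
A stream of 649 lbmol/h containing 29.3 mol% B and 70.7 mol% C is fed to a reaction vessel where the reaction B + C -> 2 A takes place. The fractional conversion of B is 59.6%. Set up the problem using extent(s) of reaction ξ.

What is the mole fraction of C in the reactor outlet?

B reacted = 0.596 × 190.2 = 113.3 lbmol/h; ν_B = −1, so ξ = 113.3/1 = 113.3 lbmol/h.
Outlet amounts (n = n₀ + ν ξ):
  B: 190.2 − 1(113.3) = 76.82
  C: 458.8 − 1(113.3) = 345.5
  A: 0 + 2(113.3) = 226.7
Total out = 649 lbmol/h; y_C = 345.5 / 649 = 0.5324.

0.532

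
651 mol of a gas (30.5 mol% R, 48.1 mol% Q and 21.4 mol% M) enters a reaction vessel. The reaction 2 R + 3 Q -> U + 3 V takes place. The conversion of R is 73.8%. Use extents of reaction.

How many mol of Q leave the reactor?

93.3 mol

R reacted = 0.738 × 198.6 = 146.5 mol; ν_R = −2, so ξ = 146.5/2 = 73.27 mol.
Outlet amounts (n = n₀ + ν ξ):
  R: 198.6 − 2(73.27) = 52.02
  Q: 313.1 − 3(73.27) = 93.33
  U: 0 + 1(73.27) = 73.27
  V: 0 + 3(73.27) = 219.8
  M: 139.3 (inert)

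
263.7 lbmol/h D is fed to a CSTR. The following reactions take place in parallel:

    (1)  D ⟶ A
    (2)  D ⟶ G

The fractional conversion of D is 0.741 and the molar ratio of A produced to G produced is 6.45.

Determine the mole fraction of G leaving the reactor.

0.0995

Conversion of D: D consumed = 0.741 × 263.7 = 195.4 lbmol/h = 1ξ₁ + 1ξ₂.
Selectivity: 1ξ₁ / (1ξ₂) = 6.45 → ξ₁ = 6.45 ξ₂.
Substitute: (1·6.45 + 1) ξ₂ = 195.4 → ξ₂ = 26.23 lbmol/h, ξ₁ = 169.2 lbmol/h.
Outlet amounts (n = n₀ + Σ ν·ξ):
  D: 263.7 − 1(169.2) − 1(26.23) = 68.3
  A: 0 + 1(169.2) = 169.2
  G: 0 + 1(26.23) = 26.23
Total out = 263.7 lbmol/h; y_G = 26.23 / 263.7 = 0.09946.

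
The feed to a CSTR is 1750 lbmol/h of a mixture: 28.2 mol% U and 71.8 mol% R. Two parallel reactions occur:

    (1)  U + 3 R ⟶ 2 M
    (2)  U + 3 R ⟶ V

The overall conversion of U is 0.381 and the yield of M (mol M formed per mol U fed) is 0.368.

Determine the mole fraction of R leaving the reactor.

Yield of M: 2ξ₁ / 493.5 = 0.368 → ξ₁ = 90.8 lbmol/h.
Conversion of U: 1ξ₁ + 1ξ₂ = 0.381 × 493.5 = 188 → ξ₂ = 97.22 lbmol/h.
Outlet amounts (n = n₀ + Σ ν·ξ):
  U: 493.5 − 1(90.8) − 1(97.22) = 305.5
  R: 1256 − 3(90.8) − 3(97.22) = 692.4
  M: 0 + 2(90.8) = 181.6
  V: 0 + 1(97.22) = 97.22
Total out = 1277 lbmol/h; y_R = 692.4 / 1277 = 0.5423.

0.542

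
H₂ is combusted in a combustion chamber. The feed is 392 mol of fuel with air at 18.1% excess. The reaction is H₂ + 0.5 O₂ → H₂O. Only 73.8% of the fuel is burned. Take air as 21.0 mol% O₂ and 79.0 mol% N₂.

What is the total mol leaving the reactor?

1350 mol

Stoichiometric O₂ = 0.5 × 392 = 196 mol; O₂ fed = 196 × 1.181 = 231.5 mol.
N₂ fed = 231.5 × 79/21 = 870.8 mol.
Fuel reacted = 0.738 × 392 → ξ = 289.3 mol.
Outlet (n = n₀ + ν ξ):
  H₂: 392 − 1(289.3) = 102.7
  O₂: 231.5 − 0.5(289.3) = 86.83
  N₂: 870.8 (inert)
  H₂O: 0 + 1(289.3) = 289.3
Total out = 102.7 + 86.83 + 870.8 + 289.3 = 1350 mol.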